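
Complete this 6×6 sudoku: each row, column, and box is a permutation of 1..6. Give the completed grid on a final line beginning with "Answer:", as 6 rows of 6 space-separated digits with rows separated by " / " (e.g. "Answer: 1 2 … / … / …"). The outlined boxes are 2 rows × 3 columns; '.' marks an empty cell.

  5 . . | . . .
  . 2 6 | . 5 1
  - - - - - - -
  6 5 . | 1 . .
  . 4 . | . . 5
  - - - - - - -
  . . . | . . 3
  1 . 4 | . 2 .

Step 1. [r6c6∈{6}] r6c6 is down to just 6, so r6c6=6.
Step 2. [r4c3∈{1,2,3}] 1 has one home in row 4: r4c3 ⇒ r4c3=1.
Step 3. [r1c3∈{3}] r1c3 is down to just 3. So r1c3=3.
Step 4. [r3c5∈{3,4}] r3c5 is the only open cell in row 3 admitting 3, so r3c5=3.
Step 5. [r3c3∈{2}] r3c3 has the single candidate 2. So r3c3=2.
Step 6. [r1c6∈{2,4}] r1c6 is the only open cell in col 6 admitting 2 ⇒ r1c6=2.
Step 7. [r4c5∈{6}] r4c5 has the single candidate 6 ⇒ r4c5=6.
Step 8. [r1c5∈{4}] nothing but 4 survives at r1c5 ⇒ r1c5=4.
Step 9. [r5c3∈{5}] r5c3 has the single candidate 5. So r5c3=5.
Step 10. [r5c4∈{4}] r5c4 has the single candidate 4. So r5c4=4.
Step 11. [r5c1∈{2}] r5c1 is down to just 2. So r5c1=2.
Step 12. [r5c2∈{6}] only 6 remains possible at r5c2. So r5c2=6.
Step 13. [r1c2∈{1}] only 1 remains possible at r1c2 ⇒ r1c2=1.
Step 14. [r6c2∈{3}] r6c2 has the single candidate 3, so r6c2=3.
Step 15. [r4c4∈{2}] r4c4 is down to just 2. So r4c4=2.
Step 16. [r4c1∈{3}] nothing but 3 survives at r4c1, so r4c1=3.
Step 17. [r1c4∈{6}] r1c4's peers cover all but 6. So r1c4=6.
Step 18. [r5c5∈{1}] r5c5 is down to just 1, so r5c5=1.
Step 19. [r2c1∈{4}] r2c1 has the single candidate 4 ⇒ r2c1=4.
Step 20. [r2c4∈{3}] r2c4's peers cover all but 3, so r2c4=3.
Step 21. [r3c6∈{4}] only 4 remains possible at r3c6, so r3c6=4.
Step 22. [r6c4∈{5}] r6c4 has the single candidate 5. So r6c4=5.

Answer: 5 1 3 6 4 2 / 4 2 6 3 5 1 / 6 5 2 1 3 4 / 3 4 1 2 6 5 / 2 6 5 4 1 3 / 1 3 4 5 2 6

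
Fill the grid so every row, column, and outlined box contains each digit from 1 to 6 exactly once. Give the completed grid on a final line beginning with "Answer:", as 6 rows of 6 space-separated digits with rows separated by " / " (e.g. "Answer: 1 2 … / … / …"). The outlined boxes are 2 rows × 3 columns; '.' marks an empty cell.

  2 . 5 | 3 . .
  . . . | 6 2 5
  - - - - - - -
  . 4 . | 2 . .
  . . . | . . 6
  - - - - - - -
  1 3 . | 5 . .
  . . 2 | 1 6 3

Step 1. [r3c6∈{1}] r3c6 has the single candidate 1. So r3c6=1.
Step 2. [r5c5∈{4}] r5c5 has the single candidate 4 ⇒ r5c5=4.
Step 3. [r2c3∈{1,3,4}] across col 3, 4 lands solely at r2c3 ⇒ r2c3=4.
Step 4. [r3c1∈{3,5,6}] col 1 places 6 nowhere but r3c1 ⇒ r3c1=6.
Step 5. [r3c3∈{3}] r3c3 has the single candidate 3. So r3c3=3.
Step 6. [r4c1∈{5}] r4c1's peers cover all but 5 ⇒ r4c1=5.
Step 7. [r2c2∈{1}] only 1 remains possible at r2c2 ⇒ r2c2=1.
Step 8. [r1c5∈{1}] r1c5 is down to just 1. So r1c5=1.
Step 9. [r2c1∈{3}] nothing but 3 survives at r2c1, so r2c1=3.
Step 10. [r3c5∈{5}] r3c5's peers cover all but 5 ⇒ r3c5=5.
Step 11. [r5c3∈{6}] r5c3's peers cover all but 6 ⇒ r5c3=6.
Step 12. [r1c6∈{4}] r1c6 has the single candidate 4. So r1c6=4.
Step 13. [r4c3∈{1}] r4c3 has the single candidate 1 ⇒ r4c3=1.
Step 14. [r6c2∈{5}] only 5 remains possible at r6c2, so r6c2=5.
Step 15. [r4c5∈{3}] r4c5 is down to just 3, so r4c5=3.
Step 16. [r4c2∈{2}] only 2 remains possible at r4c2, so r4c2=2.
Step 17. [r6c1∈{4}] nothing but 4 survives at r6c1 ⇒ r6c1=4.
Step 18. [r4c4∈{4}] r4c4's peers cover all but 4 ⇒ r4c4=4.
Step 19. [r5c6∈{2}] nothing but 2 survives at r5c6 ⇒ r5c6=2.
Step 20. [r1c2∈{6}] r1c2 is down to just 6. So r1c2=6.

Answer: 2 6 5 3 1 4 / 3 1 4 6 2 5 / 6 4 3 2 5 1 / 5 2 1 4 3 6 / 1 3 6 5 4 2 / 4 5 2 1 6 3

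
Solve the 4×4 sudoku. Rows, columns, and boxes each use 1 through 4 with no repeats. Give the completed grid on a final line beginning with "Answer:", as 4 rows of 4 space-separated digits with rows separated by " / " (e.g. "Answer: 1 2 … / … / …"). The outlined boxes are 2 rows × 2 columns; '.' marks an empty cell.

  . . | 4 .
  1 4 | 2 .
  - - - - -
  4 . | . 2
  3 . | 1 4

Step 1. [r1c2∈{2,3}] col 2 places 3 nowhere but r1c2, so r1c2=3.
Step 2. [r1c1∈{2}] r1c1 has the single candidate 2. So r1c1=2.
Step 3. [r1c4∈{1}] only 1 remains possible at r1c4 ⇒ r1c4=1.
Step 4. [r3c3∈{3}] r3c3 has the single candidate 3. So r3c3=3.
Step 5. [r2c4∈{3}] r2c4's peers cover all but 3, so r2c4=3.
Step 6. [r4c2∈{2}] r4c2 is down to just 2. So r4c2=2.
Step 7. [r3c2∈{1}] nothing but 1 survives at r3c2 ⇒ r3c2=1.

Answer: 2 3 4 1 / 1 4 2 3 / 4 1 3 2 / 3 2 1 4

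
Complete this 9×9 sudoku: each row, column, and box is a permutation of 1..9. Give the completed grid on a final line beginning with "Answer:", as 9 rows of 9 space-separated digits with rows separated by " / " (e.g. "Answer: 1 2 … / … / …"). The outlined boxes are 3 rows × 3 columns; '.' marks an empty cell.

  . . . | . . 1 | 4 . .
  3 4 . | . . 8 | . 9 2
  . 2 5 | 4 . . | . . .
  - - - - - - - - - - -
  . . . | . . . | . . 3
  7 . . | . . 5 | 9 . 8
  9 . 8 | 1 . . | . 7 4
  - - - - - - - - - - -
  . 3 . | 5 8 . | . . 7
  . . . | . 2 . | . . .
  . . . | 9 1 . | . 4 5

Step 1. [r1c9∈{6}] r1c9 has the single candidate 6 ⇒ r1c9=6.
Step 2. [r7c3∈{1,2,4,6,9}] row 7 places 9 nowhere but r7c3 ⇒ r7c3=9.
Step 3. [r5c3∈{1,2,3,4,6}] col 3 places 3 nowhere but r5c3. So r5c3=3.
Step 4. [r1c3∈{7}] r1c3's peers cover all but 7, so r1c3=7.
Step 5. [r1c1∈{8}] only 8 remains possible at r1c1. So r1c1=8.
Step 6. [r3c9∈{1}] r3c9 is down to just 1 ⇒ r3c9=1.
Step 7. [r3c1∈{6}] only 6 remains possible at r3c1. So r3c1=6.
Step 8. [r9c1∈{2}] r9c1 is down to just 2 ⇒ r9c1=2.
Step 9. [r4c3∈{1,2,4,6}] col 3 places 2 nowhere but r4c3 ⇒ r4c3=2.
Step 10. [r4c1∈{1,4,5}] box 4 places 4 nowhere but r4c1 ⇒ r4c1=4.
Step 11. [r9c3∈{6}] only 6 remains possible at r9c3. So r9c3=6.
Step 12. [r7c1∈{1}] only 1 remains possible at r7c1. So r7c1=1.
Step 13. [r6c6∈{2,3,6}] r6c6 is the only open cell in col 6 admitting 2. So r6c6=2.
Step 14. [r5c4∈{6}] r5c4's peers cover all but 6 ⇒ r5c4=6.
Step 15. [r2c4∈{7}] r2c4 is down to just 7 ⇒ r2c4=7.
Step 16. [r8c4∈{3}] r8c4 has the single candidate 3. So r8c4=3.
Step 17. [r3c6∈{3,9}] across col 6, 3 lands solely at r3c6 ⇒ r3c6=3.
Step 18. [r2c7∈{5}] r2c7 is down to just 5. So r2c7=5.
Step 19. [r6c7∈{6}] only 6 remains possible at r6c7. So r6c7=6.
Step 20. [r4c7∈{1}] r4c7 has the single candidate 1 ⇒ r4c7=1.
Step 21. [r8c7∈{8}] r8c7 has the single candidate 8. So r8c7=8.
Step 22. [r9c6∈{7}] r9c6's peers cover all but 7 ⇒ r9c6=7.
Step 23. [r7c6∈{4,6}] in row 7, 4 fits only at r7c6 ⇒ r7c6=4.
Step 24. [r6c2∈{5}] only 5 remains possible at r6c2 ⇒ r6c2=5.
Step 25. [r3c5∈{9}] r3c5 has the single candidate 9, so r3c5=9.
Step 26. [r7c8∈{2,6}] in row 7, 6 fits only at r7c8. So r7c8=6.
Step 27. [r4c6∈{9}] only 9 remains possible at r4c6. So r4c6=9.
Step 28. [r8c6∈{6}] r8c6 has the single candidate 6 ⇒ r8c6=6.
Step 29. [r5c5∈{4}] r5c5's peers cover all but 4, so r5c5=4.
Step 30. [r3c7∈{7}] nothing but 7 survives at r3c7, so r3c7=7.
Step 31. [r4c4∈{8}] r4c4's peers cover all but 8 ⇒ r4c4=8.
Step 32. [r4c5∈{7}] r4c5's peers cover all but 7, so r4c5=7.
Step 33. [r9c7∈{3}] nothing but 3 survives at r9c7 ⇒ r9c7=3.
Step 34. [r8c1∈{5}] only 5 remains possible at r8c1. So r8c1=5.
Step 35. [r8c9∈{9}] nothing but 9 survives at r8c9 ⇒ r8c9=9.
Step 36. [r5c2∈{1}] r5c2's peers cover all but 1 ⇒ r5c2=1.
Step 37. [r1c4∈{2}] only 2 remains possible at r1c4, so r1c4=2.
Step 38. [r4c2∈{6}] r4c2's peers cover all but 6, so r4c2=6.
Step 39. [r3c8∈{8}] nothing but 8 survives at r3c8. So r3c8=8.
Step 40. [r8c3∈{4}] only 4 remains possible at r8c3. So r8c3=4.
Step 41. [r8c2∈{7}] r8c2's peers cover all but 7, so r8c2=7.
Step 42. [r4c8∈{5}] nothing but 5 survives at r4c8 ⇒ r4c8=5.
Step 43. [r1c5∈{5}] r1c5 has the single candidate 5. So r1c5=5.
Step 44. [r1c8∈{3}] r1c8's peers cover all but 3 ⇒ r1c8=3.
Step 45. [r7c7∈{2}] nothing but 2 survives at r7c7. So r7c7=2.
Step 46. [r1c2∈{9}] r1c2's peers cover all but 9, so r1c2=9.
Step 47. [r2c3∈{1}] only 1 remains possible at r2c3, so r2c3=1.
Step 48. [r2c5∈{6}] nothing but 6 survives at r2c5. So r2c5=6.
Step 49. [r8c8∈{1}] nothing but 1 survives at r8c8. So r8c8=1.
Step 50. [r5c8∈{2}] r5c8 is down to just 2. So r5c8=2.
Step 51. [r6c5∈{3}] r6c5's peers cover all but 3, so r6c5=3.
Step 52. [r9c2∈{8}] nothing but 8 survives at r9c2. So r9c2=8.

Answer: 8 9 7 2 5 1 4 3 6 / 3 4 1 7 6 8 5 9 2 / 6 2 5 4 9 3 7 8 1 / 4 6 2 8 7 9 1 5 3 / 7 1 3 6 4 5 9 2 8 / 9 5 8 1 3 2 6 7 4 / 1 3 9 5 8 4 2 6 7 / 5 7 4 3 2 6 8 1 9 / 2 8 6 9 1 7 3 4 5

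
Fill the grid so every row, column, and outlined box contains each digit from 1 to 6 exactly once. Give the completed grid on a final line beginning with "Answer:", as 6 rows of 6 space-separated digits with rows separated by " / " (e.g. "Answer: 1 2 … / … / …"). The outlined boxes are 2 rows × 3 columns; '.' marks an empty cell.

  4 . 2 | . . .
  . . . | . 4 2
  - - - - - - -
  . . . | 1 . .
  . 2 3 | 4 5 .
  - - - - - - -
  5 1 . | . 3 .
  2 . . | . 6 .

Step 1. [r3c1∈{6}] only 6 remains possible at r3c1 ⇒ r3c1=6.
Step 2. [r6c3∈{4}] r6c3 has the single candidate 4. So r6c3=4.
Step 3. [r2c1∈{1,3}] in col 1, 3 fits only at r2c1 ⇒ r2c1=3.
Step 4. [r6c4∈{5}] nothing but 5 survives at r6c4 ⇒ r6c4=5.
Step 5. [r2c4∈{6}] r2c4 has the single candidate 6, so r2c4=6.
Step 6. [r2c2∈{5}] r2c2 is down to just 5. So r2c2=5.
Step 7. [r1c6∈{1,3,5}] row 1 places 5 nowhere but r1c6, so r1c6=5.
Step 8. [r3c3∈{5}] nothing but 5 survives at r3c3 ⇒ r3c3=5.
Step 9. [r4c1∈{1}] nothing but 1 survives at r4c1. So r4c1=1.
Step 10. [r5c3∈{6}] nothing but 6 survives at r5c3, so r5c3=6.
Step 11. [r6c6∈{1}] r6c6 has the single candidate 1. So r6c6=1.
Step 12. [r3c2∈{4}] nothing but 4 survives at r3c2 ⇒ r3c2=4.
Step 13. [r3c5∈{2}] r3c5 is down to just 2, so r3c5=2.
Step 14. [r5c6∈{4}] only 4 remains possible at r5c6. So r5c6=4.
Step 15. [r6c2∈{3}] only 3 remains possible at r6c2 ⇒ r6c2=3.
Step 16. [r2c3∈{1}] r2c3 is down to just 1. So r2c3=1.
Step 17. [r5c4∈{2}] r5c4 has the single candidate 2 ⇒ r5c4=2.
Step 18. [r1c2∈{6}] r1c2 is down to just 6. So r1c2=6.
Step 19. [r3c6∈{3}] only 3 remains possible at r3c6 ⇒ r3c6=3.
Step 20. [r1c4∈{3}] nothing but 3 survives at r1c4, so r1c4=3.
Step 21. [r4c6∈{6}] nothing but 6 survives at r4c6, so r4c6=6.
Step 22. [r1c5∈{1}] r1c5 has the single candidate 1. So r1c5=1.

Answer: 4 6 2 3 1 5 / 3 5 1 6 4 2 / 6 4 5 1 2 3 / 1 2 3 4 5 6 / 5 1 6 2 3 4 / 2 3 4 5 6 1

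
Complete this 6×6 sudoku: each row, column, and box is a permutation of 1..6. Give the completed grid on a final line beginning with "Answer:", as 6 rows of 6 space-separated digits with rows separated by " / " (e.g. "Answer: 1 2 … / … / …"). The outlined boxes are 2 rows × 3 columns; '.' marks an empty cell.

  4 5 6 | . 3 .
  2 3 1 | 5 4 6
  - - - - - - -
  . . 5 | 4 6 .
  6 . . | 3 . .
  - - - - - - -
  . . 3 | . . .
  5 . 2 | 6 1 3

Step 1. [r5c4∈{2}] r5c4 is down to just 2, so r5c4=2.
Step 2. [r4c5∈{2,5}] col 5 places 2 nowhere but r4c5 ⇒ r4c5=2.
Step 3. [r3c6∈{1}] only 1 remains possible at r3c6 ⇒ r3c6=1.
Step 4. [r4c2∈{1,4}] in row 4, 1 fits only at r4c2, so r4c2=1.
Step 5. [r5c6∈{4,5}] col 6 places 4 nowhere but r5c6. So r5c6=4.
Step 6. [r3c1∈{3}] r3c1's peers cover all but 3. So r3c1=3.
Step 7. [r4c3∈{4}] r4c3's peers cover all but 4, so r4c3=4.
Step 8. [r1c4∈{1}] r1c4 has the single candidate 1. So r1c4=1.
Step 9. [r5c2∈{6}] nothing but 6 survives at r5c2 ⇒ r5c2=6.
Step 10. [r6c2∈{4}] r6c2's peers cover all but 4 ⇒ r6c2=4.
Step 11. [r3c2∈{2}] only 2 remains possible at r3c2, so r3c2=2.
Step 12. [r1c6∈{2}] only 2 remains possible at r1c6, so r1c6=2.
Step 13. [r4c6∈{5}] r4c6 is down to just 5, so r4c6=5.
Step 14. [r5c5∈{5}] r5c5 is down to just 5 ⇒ r5c5=5.
Step 15. [r5c1∈{1}] r5c1 has the single candidate 1. So r5c1=1.

Answer: 4 5 6 1 3 2 / 2 3 1 5 4 6 / 3 2 5 4 6 1 / 6 1 4 3 2 5 / 1 6 3 2 5 4 / 5 4 2 6 1 3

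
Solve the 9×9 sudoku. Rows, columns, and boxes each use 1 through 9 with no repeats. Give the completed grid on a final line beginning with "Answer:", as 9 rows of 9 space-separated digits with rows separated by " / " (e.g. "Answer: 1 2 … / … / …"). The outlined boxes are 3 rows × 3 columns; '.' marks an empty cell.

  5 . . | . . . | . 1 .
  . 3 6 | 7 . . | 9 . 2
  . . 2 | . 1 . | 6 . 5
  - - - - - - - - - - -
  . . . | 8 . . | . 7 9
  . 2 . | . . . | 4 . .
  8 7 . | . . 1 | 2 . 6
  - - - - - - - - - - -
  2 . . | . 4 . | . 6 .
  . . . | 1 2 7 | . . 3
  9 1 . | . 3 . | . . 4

Step 1. [r7c3∈{3,5,7,8}] r7c3 is the only open cell in row 7 admitting 3 ⇒ r7c3=3.
Step 2. [r4c6∈{2,3,4,5,6}] row 4 places 2 nowhere but r4c6. So r4c6=2.
Step 3. [r6c4∈{3,4,5,9}] across box 5, 4 lands solely at r6c4 ⇒ r6c4=4.
Step 4. [r9c3∈{5,7,8}] box 7 places 7 nowhere but r9c3 ⇒ r9c3=7.
Step 5. [r6c8∈{3,5}] in row 6, 3 fits only at r6c8, so r6c8=3.
Step 6. [r1c7∈{3,7,8}] across col 7, 3 lands solely at r1c7 ⇒ r1c7=3.
Step 7. [r4c1∈{1,3,4,6}] 3 has one home in row 4: r4c1, so r4c1=3.
Step 8. [r7c7∈{1,5,7,8}] in col 7, 7 fits only at r7c7 ⇒ r7c7=7.
Step 9. [r4c7∈{1,5}] across col 7, 1 lands solely at r4c7, so r4c7=1.
Step 10. [r5c8∈{5,8}] box 6 places 5 nowhere but r5c8. So r5c8=5.
Step 11. [r5c3∈{1,9}] 1 has one home in col 3: r5c3. So r5c3=1.
Step 12. [r5c1∈{6}] r5c1 is down to just 6, so r5c1=6.
Step 13. [r8c1∈{4}] only 4 remains possible at r8c1. So r8c1=4.
Step 14. [r6c3∈{5,9}] r6c3 is the only open cell in box 4 admitting 9 ⇒ r6c3=9.
Step 15. [r5c9∈{8}] r5c9 is down to just 8 ⇒ r5c9=8.
Step 16. [r8c2∈{5,6,8}] in row 8, 6 fits only at r8c2. So r8c2=6.
Step 17. [r1c4∈{2,6,9}] row 1 places 2 nowhere but r1c4. So r1c4=2.
Step 18. [r6c5∈{5}] r6c5 has the single candidate 5, so r6c5=5.
Step 19. [r2c5∈{8}] r2c5 has the single candidate 8, so r2c5=8.
Step 20. [r3c8∈{4,8}] across box 3, 8 lands solely at r3c8, so r3c8=8.
Step 21. [r2c6∈{4,5}] in row 2, 5 fits only at r2c6. So r2c6=5.
Step 22. [r9c4∈{5,6}] col 4 places 6 nowhere but r9c4 ⇒ r9c4=6.
Step 23. [r1c6∈{4,6,9}] in col 6, 6 fits only at r1c6. So r1c6=6.
Step 24. [r1c5∈{9}] r1c5 is down to just 9, so r1c5=9.
Step 25. [r7c4∈{5,9}] col 4 places 5 nowhere but r7c4 ⇒ r7c4=5.
Step 26. [r8c3∈{5,8}] 5 has one home in box 7: r8c3 ⇒ r8c3=5.
Step 27. [r9c6∈{8}] only 8 remains possible at r9c6, so r9c6=8.
Step 28. [r3c6∈{3,4}] col 6 places 4 nowhere but r3c6. So r3c6=4.
Step 29. [r5c4∈{3,9}] 9 has one home in col 4: r5c4. So r5c4=9.
Step 30. [r4c3∈{4}] nothing but 4 survives at r4c3. So r4c3=4.
Step 31. [r7c2∈{8}] nothing but 8 survives at r7c2 ⇒ r7c2=8.
Step 32. [r5c5∈{7}] only 7 remains possible at r5c5, so r5c5=7.
Step 33. [r9c7∈{5}] r9c7 has the single candidate 5 ⇒ r9c7=5.
Step 34. [r4c2∈{5}] r4c2 has the single candidate 5 ⇒ r4c2=5.
Step 35. [r1c2∈{4}] r1c2 has the single candidate 4, so r1c2=4.
Step 36. [r2c1∈{1}] only 1 remains possible at r2c1. So r2c1=1.
Step 37. [r2c8∈{4}] r2c8 has the single candidate 4. So r2c8=4.
Step 38. [r7c9∈{1}] r7c9's peers cover all but 1. So r7c9=1.
Step 39. [r3c4∈{3}] r3c4 has the single candidate 3 ⇒ r3c4=3.
Step 40. [r8c8∈{9}] nothing but 9 survives at r8c8 ⇒ r8c8=9.
Step 41. [r4c5∈{6}] r4c5 has the single candidate 6 ⇒ r4c5=6.
Step 42. [r8c7∈{8}] r8c7's peers cover all but 8 ⇒ r8c7=8.
Step 43. [r3c2∈{9}] nothing but 9 survives at r3c2, so r3c2=9.
Step 44. [r7c6∈{9}] r7c6 has the single candidate 9 ⇒ r7c6=9.
Step 45. [r1c3∈{8}] r1c3 is down to just 8. So r1c3=8.
Step 46. [r1c9∈{7}] r1c9 has the single candidate 7. So r1c9=7.
Step 47. [r3c1∈{7}] r3c1 is down to just 7 ⇒ r3c1=7.
Step 48. [r5c6∈{3}] r5c6's peers cover all but 3. So r5c6=3.
Step 49. [r9c8∈{2}] nothing but 2 survives at r9c8 ⇒ r9c8=2.

Answer: 5 4 8 2 9 6 3 1 7 / 1 3 6 7 8 5 9 4 2 / 7 9 2 3 1 4 6 8 5 / 3 5 4 8 6 2 1 7 9 / 6 2 1 9 7 3 4 5 8 / 8 7 9 4 5 1 2 3 6 / 2 8 3 5 4 9 7 6 1 / 4 6 5 1 2 7 8 9 3 / 9 1 7 6 3 8 5 2 4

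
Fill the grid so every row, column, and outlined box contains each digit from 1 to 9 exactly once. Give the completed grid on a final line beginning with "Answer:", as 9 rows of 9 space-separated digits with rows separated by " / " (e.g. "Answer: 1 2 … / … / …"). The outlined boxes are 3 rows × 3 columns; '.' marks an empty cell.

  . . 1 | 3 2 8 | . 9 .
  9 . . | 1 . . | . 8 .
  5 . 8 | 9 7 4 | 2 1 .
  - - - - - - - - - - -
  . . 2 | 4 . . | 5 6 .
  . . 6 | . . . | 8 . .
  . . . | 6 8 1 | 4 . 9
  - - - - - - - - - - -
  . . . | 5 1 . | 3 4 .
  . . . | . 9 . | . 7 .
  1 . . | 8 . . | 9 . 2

Step 1. [r4c5∈{3}] nothing but 3 survives at r4c5 ⇒ r4c5=3.
Step 2. [r2c2∈{2,3,4,6,7}] r2c2 is the only open cell in row 2 admitting 2. So r2c2=2.
Step 3. [r5c4∈{2,7}] r5c4 is the only open cell in col 4 admitting 7, so r5c4=7.
Step 4. [r4c9∈{1,7}] r4c9 is the only open cell in box 6 admitting 7, so r4c9=7.
Step 5. [r5c6∈{2,5,9}] box 5 places 2 nowhere but r5c6 ⇒ r5c6=2.
Step 6. [r5c2∈{1,3,4,5,9}] row 5 places 9 nowhere but r5c2. So r5c2=9.
Step 7. [r1c9∈{4,5,6}] 5 has one home in row 1: r1c9. So r1c9=5.
Step 8. [r7c1∈{2,6,7,8}] 2 has one home in row 7: r7c1 ⇒ r7c1=2.
Step 9. [r5c8∈{3}] nothing but 3 survives at r5c8 ⇒ r5c8=3.
Step 10. [r2c9∈{3,4,6}] in col 9, 4 fits only at r2c9, so r2c9=4.
Step 11. [r2c3∈{3,7}] row 2 places 3 nowhere but r2c3, so r2c3=3.
Step 12. [r3c2∈{6}] only 6 remains possible at r3c2. So r3c2=6.
Step 13. [r8c1∈{3,4,6,8}] 6 has one home in col 1: r8c1 ⇒ r8c1=6.
Step 14. [r9c5∈{4,6}] across col 5, 4 lands solely at r9c5 ⇒ r9c5=4.
Step 15. [r9c6∈{3,6,7}] in row 9, 6 fits only at r9c6 ⇒ r9c6=6.
Step 16. [r9c2∈{3,5,7}] in row 9, 3 fits only at r9c2. So r9c2=3.
Step 17. [r9c3∈{5,7}] r9c3 is the only open cell in row 9 admitting 7. So r9c3=7.
Step 18. [r7c2∈{8}] r7c2 is down to just 8 ⇒ r7c2=8.
Step 19. [r6c3∈{5}] only 5 remains possible at r6c3. So r6c3=5.
Step 20. [r1c7∈{6,7}] across row 1, 6 lands solely at r1c7 ⇒ r1c7=6.
Step 21. [r6c2∈{7}] r6c2 is down to just 7, so r6c2=7.
Step 22. [r1c2∈{4}] r1c2 is down to just 4. So r1c2=4.
Step 23. [r2c5∈{5,6}] row 2 places 6 nowhere but r2c5 ⇒ r2c5=6.
Step 24. [r5c9∈{1}] r5c9's peers cover all but 1, so r5c9=1.
Step 25. [r7c6∈{7}] only 7 remains possible at r7c6, so r7c6=7.
Step 26. [r4c1∈{8}] only 8 remains possible at r4c1, so r4c1=8.
Step 27. [r5c1∈{4}] r5c1 is down to just 4, so r5c1=4.
Step 28. [r7c9∈{6}] r7c9 has the single candidate 6, so r7c9=6.
Step 29. [r6c1∈{3}] r6c1 is down to just 3, so r6c1=3.
Step 30. [r7c3∈{9}] r7c3 is down to just 9 ⇒ r7c3=9.
Step 31. [r8c7∈{1}] nothing but 1 survives at r8c7, so r8c7=1.
Step 32. [r1c1∈{7}] r1c1 is down to just 7. So r1c1=7.
Step 33. [r8c3∈{4}] r8c3's peers cover all but 4 ⇒ r8c3=4.
Step 34. [r8c9∈{8}] r8c9's peers cover all but 8, so r8c9=8.
Step 35. [r5c5∈{5}] r5c5 has the single candidate 5 ⇒ r5c5=5.
Step 36. [r3c9∈{3}] nothing but 3 survives at r3c9. So r3c9=3.
Step 37. [r4c6∈{9}] nothing but 9 survives at r4c6 ⇒ r4c6=9.
Step 38. [r8c4∈{2}] only 2 remains possible at r8c4, so r8c4=2.
Step 39. [r2c6∈{5}] only 5 remains possible at r2c6 ⇒ r2c6=5.
Step 40. [r2c7∈{7}] r2c7's peers cover all but 7, so r2c7=7.
Step 41. [r8c2∈{5}] r8c2 has the single candidate 5, so r8c2=5.
Step 42. [r9c8∈{5}] r9c8's peers cover all but 5, so r9c8=5.
Step 43. [r4c2∈{1}] r4c2's peers cover all but 1 ⇒ r4c2=1.
Step 44. [r6c8∈{2}] nothing but 2 survives at r6c8, so r6c8=2.
Step 45. [r8c6∈{3}] r8c6 is down to just 3, so r8c6=3.

Answer: 7 4 1 3 2 8 6 9 5 / 9 2 3 1 6 5 7 8 4 / 5 6 8 9 7 4 2 1 3 / 8 1 2 4 3 9 5 6 7 / 4 9 6 7 5 2 8 3 1 / 3 7 5 6 8 1 4 2 9 / 2 8 9 5 1 7 3 4 6 / 6 5 4 2 9 3 1 7 8 / 1 3 7 8 4 6 9 5 2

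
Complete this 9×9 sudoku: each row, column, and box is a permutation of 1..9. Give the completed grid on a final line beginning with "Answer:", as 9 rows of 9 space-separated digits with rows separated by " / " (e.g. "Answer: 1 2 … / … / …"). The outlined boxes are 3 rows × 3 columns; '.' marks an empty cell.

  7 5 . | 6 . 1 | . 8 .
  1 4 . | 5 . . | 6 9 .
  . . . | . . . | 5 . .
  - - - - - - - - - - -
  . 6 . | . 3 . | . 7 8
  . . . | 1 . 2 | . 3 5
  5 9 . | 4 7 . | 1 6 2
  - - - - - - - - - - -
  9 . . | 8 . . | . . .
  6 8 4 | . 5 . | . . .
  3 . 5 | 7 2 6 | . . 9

Step 1. [r2c3∈{2,3,8}] row 2 places 2 nowhere but r2c3 ⇒ r2c3=2.
Step 2. [r7c5∈{1,4}] across col 5, 1 lands solely at r7c5. So r7c5=1.
Step 3. [r3c2∈{3}] nothing but 3 survives at r3c2 ⇒ r3c2=3.
Step 4. [r1c7∈{2,3,4}] r1c7 is the only open cell in row 1 admitting 2. So r1c7=2.
Step 5. [r8c4∈{3,9}] 3 has one home in col 4: r8c4, so r8c4=3.
Step 6. [r3c1∈{8}] nothing but 8 survives at r3c1, so r3c1=8.
Step 7. [r7c3∈{7}] nothing but 7 survives at r7c3 ⇒ r7c3=7.
Step 8. [r7c6∈{4}] nothing but 4 survives at r7c6. So r7c6=4.
Step 9. [r4c4∈{9}] only 9 remains possible at r4c4, so r4c4=9.
Step 10. [r1c9∈{3,4}] row 1 places 3 nowhere but r1c9. So r1c9=3.
Step 11. [r3c9∈{1,4,7}] col 9 places 4 nowhere but r3c9. So r3c9=4.
Step 12. [r6c6∈{8}] nothing but 8 survives at r6c6. So r6c6=8.
Step 13. [r4c7∈{4}] r4c7 is down to just 4. So r4c7=4.
Step 14. [r8c9∈{1,7}] 1 has one home in col 9: r8c9. So r8c9=1.
Step 15. [r3c5∈{9}] r3c5's peers cover all but 9. So r3c5=9.
Step 16. [r2c6∈{3,7}] row 2 places 3 nowhere but r2c6, so r2c6=3.
Step 17. [r7c8∈{2,5}] 5 has one home in row 7: r7c8, so r7c8=5.
Step 18. [r5c2∈{7}] r5c2 has the single candidate 7. So r5c2=7.
Step 19. [r5c1∈{4}] nothing but 4 survives at r5c1 ⇒ r5c1=4.
Step 20. [r9c8∈{4}] nothing but 4 survives at r9c8 ⇒ r9c8=4.
Step 21. [r9c7∈{8}] only 8 remains possible at r9c7. So r9c7=8.
Step 22. [r2c5∈{8}] r2c5's peers cover all but 8 ⇒ r2c5=8.
Step 23. [r2c9∈{7}] only 7 remains possible at r2c9. So r2c9=7.
Step 24. [r5c3∈{8}] only 8 remains possible at r5c3, so r5c3=8.
Step 25. [r9c2∈{1}] nothing but 1 survives at r9c2 ⇒ r9c2=1.
Step 26. [r3c6∈{7}] nothing but 7 survives at r3c6, so r3c6=7.
Step 27. [r5c5∈{6}] r5c5 is down to just 6 ⇒ r5c5=6.
Step 28. [r1c5∈{4}] nothing but 4 survives at r1c5. So r1c5=4.
Step 29. [r4c3∈{1}] r4c3's peers cover all but 1. So r4c3=1.
Step 30. [r7c7∈{3}] r7c7's peers cover all but 3, so r7c7=3.
Step 31. [r3c4∈{2}] only 2 remains possible at r3c4 ⇒ r3c4=2.
Step 32. [r3c3∈{6}] r3c3 has the single candidate 6. So r3c3=6.
Step 33. [r7c2∈{2}] r7c2 has the single candidate 2, so r7c2=2.
Step 34. [r1c3∈{9}] only 9 remains possible at r1c3. So r1c3=9.
Step 35. [r8c8∈{2}] nothing but 2 survives at r8c8. So r8c8=2.
Step 36. [r4c1∈{2}] nothing but 2 survives at r4c1, so r4c1=2.
Step 37. [r5c7∈{9}] r5c7 is down to just 9. So r5c7=9.
Step 38. [r8c7∈{7}] r8c7's peers cover all but 7 ⇒ r8c7=7.
Step 39. [r7c9∈{6}] nothing but 6 survives at r7c9 ⇒ r7c9=6.
Step 40. [r4c6∈{5}] nothing but 5 survives at r4c6, so r4c6=5.
Step 41. [r6c3∈{3}] r6c3's peers cover all but 3 ⇒ r6c3=3.
Step 42. [r8c6∈{9}] r8c6's peers cover all but 9. So r8c6=9.
Step 43. [r3c8∈{1}] only 1 remains possible at r3c8, so r3c8=1.

Answer: 7 5 9 6 4 1 2 8 3 / 1 4 2 5 8 3 6 9 7 / 8 3 6 2 9 7 5 1 4 / 2 6 1 9 3 5 4 7 8 / 4 7 8 1 6 2 9 3 5 / 5 9 3 4 7 8 1 6 2 / 9 2 7 8 1 4 3 5 6 / 6 8 4 3 5 9 7 2 1 / 3 1 5 7 2 6 8 4 9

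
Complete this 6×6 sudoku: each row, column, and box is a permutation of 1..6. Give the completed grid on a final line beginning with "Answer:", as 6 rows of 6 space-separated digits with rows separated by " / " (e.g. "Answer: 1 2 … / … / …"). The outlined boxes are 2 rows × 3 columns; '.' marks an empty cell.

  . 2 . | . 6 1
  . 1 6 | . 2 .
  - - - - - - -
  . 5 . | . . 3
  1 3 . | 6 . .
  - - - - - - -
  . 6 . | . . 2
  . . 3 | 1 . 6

Step 1. [r6c2∈{4}] nothing but 4 survives at r6c2 ⇒ r6c2=4.
Step 2. [r5c1∈{5}] only 5 remains possible at r5c1, so r5c1=5.
Step 3. [r3c4∈{2,4}] r3c4 is the only open cell in col 4 admitting 2 ⇒ r3c4=2.
Step 4. [r3c3∈{4}] r3c3's peers cover all but 4 ⇒ r3c3=4.
Step 5. [r5c5∈{3,4}] in col 5, 3 fits only at r5c5, so r5c5=3.
Step 6. [r5c4∈{4}] r5c4 has the single candidate 4. So r5c4=4.
Step 7. [r2c6∈{4,5}] r2c6 is the only open cell in box 2 admitting 4. So r2c6=4.
Step 8. [r2c4∈{3,5}] across row 2, 5 lands solely at r2c4. So r2c4=5.
Step 9. [r4c6∈{5}] r4c6 is down to just 5. So r4c6=5.
Step 10. [r2c1∈{3}] only 3 remains possible at r2c1 ⇒ r2c1=3.
Step 11. [r5c3∈{1}] r5c3's peers cover all but 1 ⇒ r5c3=1.
Step 12. [r3c1∈{6}] only 6 remains possible at r3c1 ⇒ r3c1=6.
Step 13. [r6c1∈{2}] r6c1 has the single candidate 2, so r6c1=2.
Step 14. [r3c5∈{1}] only 1 remains possible at r3c5, so r3c5=1.
Step 15. [r1c4∈{3}] r1c4's peers cover all but 3 ⇒ r1c4=3.
Step 16. [r1c1∈{4}] r1c1 is down to just 4. So r1c1=4.
Step 17. [r4c3∈{2}] r4c3 is down to just 2. So r4c3=2.
Step 18. [r1c3∈{5}] only 5 remains possible at r1c3 ⇒ r1c3=5.
Step 19. [r6c5∈{5}] r6c5 has the single candidate 5. So r6c5=5.
Step 20. [r4c5∈{4}] r4c5 has the single candidate 4. So r4c5=4.

Answer: 4 2 5 3 6 1 / 3 1 6 5 2 4 / 6 5 4 2 1 3 / 1 3 2 6 4 5 / 5 6 1 4 3 2 / 2 4 3 1 5 6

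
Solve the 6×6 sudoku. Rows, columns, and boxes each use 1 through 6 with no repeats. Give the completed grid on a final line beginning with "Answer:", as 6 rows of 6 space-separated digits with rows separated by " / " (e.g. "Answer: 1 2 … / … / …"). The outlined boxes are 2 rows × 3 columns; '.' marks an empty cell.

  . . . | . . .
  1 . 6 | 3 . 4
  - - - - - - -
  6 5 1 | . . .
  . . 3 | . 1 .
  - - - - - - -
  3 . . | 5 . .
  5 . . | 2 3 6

Step 1. [r2c2∈{2}] r2c2's peers cover all but 2, so r2c2=2.
Step 2. [r4c2∈{4}] r4c2 is down to just 4, so r4c2=4.
Step 3. [r1c5∈{2,5,6}] 6 has one home in col 5: r1c5, so r1c5=6.
Step 4. [r1c6∈{1,2,5}] across row 1, 2 lands solely at r1c6. So r1c6=2.
Step 5. [r6c3∈{4}] only 4 remains possible at r6c3 ⇒ r6c3=4.
Step 6. [r6c2∈{1}] r6c2's peers cover all but 1, so r6c2=1.
Step 7. [r3c4∈{4}] only 4 remains possible at r3c4 ⇒ r3c4=4.
Step 8. [r4c6∈{5}] r4c6's peers cover all but 5. So r4c6=5.
Step 9. [r5c6∈{1}] only 1 remains possible at r5c6 ⇒ r5c6=1.
Step 10. [r5c3∈{2}] r5c3 has the single candidate 2 ⇒ r5c3=2.
Step 11. [r2c5∈{5}] nothing but 5 survives at r2c5. So r2c5=5.
Step 12. [r5c5∈{4}] r5c5 is down to just 4 ⇒ r5c5=4.
Step 13. [r3c6∈{3}] only 3 remains possible at r3c6, so r3c6=3.
Step 14. [r1c2∈{3}] only 3 remains possible at r1c2. So r1c2=3.
Step 15. [r5c2∈{6}] nothing but 6 survives at r5c2. So r5c2=6.
Step 16. [r1c4∈{1}] r1c4 has the single candidate 1, so r1c4=1.
Step 17. [r4c1∈{2}] r4c1 is down to just 2, so r4c1=2.
Step 18. [r1c3∈{5}] r1c3 has the single candidate 5, so r1c3=5.
Step 19. [r3c5∈{2}] r3c5's peers cover all but 2 ⇒ r3c5=2.
Step 20. [r4c4∈{6}] r4c4 is down to just 6 ⇒ r4c4=6.
Step 21. [r1c1∈{4}] r1c1 has the single candidate 4 ⇒ r1c1=4.

Answer: 4 3 5 1 6 2 / 1 2 6 3 5 4 / 6 5 1 4 2 3 / 2 4 3 6 1 5 / 3 6 2 5 4 1 / 5 1 4 2 3 6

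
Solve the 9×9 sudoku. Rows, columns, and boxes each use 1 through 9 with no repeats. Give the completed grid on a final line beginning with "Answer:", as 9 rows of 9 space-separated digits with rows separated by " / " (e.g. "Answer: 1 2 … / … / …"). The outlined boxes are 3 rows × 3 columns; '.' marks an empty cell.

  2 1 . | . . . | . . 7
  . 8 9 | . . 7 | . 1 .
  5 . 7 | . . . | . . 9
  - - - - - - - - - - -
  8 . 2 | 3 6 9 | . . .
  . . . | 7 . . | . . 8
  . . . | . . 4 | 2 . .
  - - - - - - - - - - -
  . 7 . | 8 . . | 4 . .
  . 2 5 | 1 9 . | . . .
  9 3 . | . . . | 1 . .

Step 1. [r6c4∈{5}] r6c4 has the single candidate 5 ⇒ r6c4=5.
Step 2. [r7c8∈{2,3,5,6,9}] row 7 places 9 nowhere but r7c8. So r7c8=9.
Step 3. [r8c1∈{4,6}] across row 8, 4 lands solely at r8c1, so r8c1=4.
Step 4. [r5c7∈{3,5,6,9}] 9 has one home in col 7: r5c7, so r5c7=9.
Step 5. [r6c1∈{1,3,6,7}] across col 1, 7 lands solely at r6c1. So r6c1=7.
Step 6. [r9c5∈{2,4,5,7}] 7 has one home in col 5: r9c5. So r9c5=7.
Step 7. [r9c4∈{2,4,6}] row 9 places 4 nowhere but r9c4 ⇒ r9c4=4.
Step 8. [r4c9∈{1,4,5}] in row 4, 1 fits only at r4c9 ⇒ r4c9=1.
Step 9. [r2c9∈{2,3,4,5,6}] col 9 places 4 nowhere but r2c9 ⇒ r2c9=4.
Step 10. [r3c8∈{2,3,6,8}] r3c8 is the only open cell in box 3 admitting 2. So r3c8=2.
Step 11. [r3c4∈{6}] r3c4's peers cover all but 6. So r3c4=6.
Step 12. [r3c2∈{4}] r3c2's peers cover all but 4. So r3c2=4.
Step 13. [r5c3∈{1,3,4,6}] r5c3 is the only open cell in col 3 admitting 4, so r5c3=4.
Step 14. [r1c5∈{3,4,5,8}] in row 1, 4 fits only at r1c5. So r1c5=4.
Step 15. [r4c2∈{5}] r4c2's peers cover all but 5, so r4c2=5.
Step 16. [r5c2∈{6}] only 6 remains possible at r5c2, so r5c2=6.
Step 17. [r5c8∈{3,5}] across row 5, 5 lands solely at r5c8 ⇒ r5c8=5.
Step 18. [r5c1∈{1,3}] 3 has one home in row 5: r5c1, so r5c1=3.
Step 19. [r1c3∈{3,6}] 3 has one home in col 3: r1c3. So r1c3=3.
Step 20. [r6c5∈{1,8}] r6c5 is the only open cell in row 6 admitting 8, so r6c5=8.
Step 21. [r4c7∈{7}] r4c7's peers cover all but 7. So r4c7=7.
Step 22. [r8c8∈{3,6,7,8}] 7 has one home in row 8: r8c8, so r8c8=7.
Step 23. [r8c7∈{3,6,8}] row 8 places 8 nowhere but r8c7 ⇒ r8c7=8.
Step 24. [r9c8∈{6}] r9c8 has the single candidate 6 ⇒ r9c8=6.
Step 25. [r3c6∈{1,3,8}] across row 3, 8 lands solely at r3c6. So r3c6=8.
Step 26. [r1c6∈{5}] r1c6 has the single candidate 5 ⇒ r1c6=5.
Step 27. [r9c6∈{2}] r9c6 has the single candidate 2. So r9c6=2.
Step 28. [r8c9∈{3}] nothing but 3 survives at r8c9. So r8c9=3.
Step 29. [r7c3∈{1,6}] col 3 places 6 nowhere but r7c3 ⇒ r7c3=6.
Step 30. [r3c5∈{1,3}] across row 3, 1 lands solely at r3c5, so r3c5=1.
Step 31. [r2c5∈{2,3}] box 2 places 3 nowhere but r2c5 ⇒ r2c5=3.
Step 32. [r9c9∈{5}] only 5 remains possible at r9c9. So r9c9=5.
Step 33. [r2c7∈{5,6}] in row 2, 5 fits only at r2c7. So r2c7=5.
Step 34. [r9c3∈{8}] nothing but 8 survives at r9c3, so r9c3=8.
Step 35. [r7c5∈{5}] r7c5 is down to just 5. So r7c5=5.
Step 36. [r1c4∈{9}] r1c4 has the single candidate 9 ⇒ r1c4=9.
Step 37. [r6c9∈{6}] r6c9 has the single candidate 6. So r6c9=6.
Step 38. [r2c1∈{6}] r2c1 has the single candidate 6, so r2c1=6.
Step 39. [r6c3∈{1}] only 1 remains possible at r6c3 ⇒ r6c3=1.
Step 40. [r7c9∈{2}] r7c9's peers cover all but 2. So r7c9=2.
Step 41. [r6c8∈{3}] only 3 remains possible at r6c8 ⇒ r6c8=3.
Step 42. [r6c2∈{9}] r6c2 is down to just 9. So r6c2=9.
Step 43. [r5c5∈{2}] r5c5's peers cover all but 2 ⇒ r5c5=2.
Step 44. [r2c4∈{2}] r2c4 is down to just 2. So r2c4=2.
Step 45. [r4c8∈{4}] r4c8 has the single candidate 4 ⇒ r4c8=4.
Step 46. [r1c8∈{8}] r1c8 is down to just 8. So r1c8=8.
Step 47. [r5c6∈{1}] r5c6's peers cover all but 1 ⇒ r5c6=1.
Step 48. [r7c6∈{3}] r7c6's peers cover all but 3 ⇒ r7c6=3.
Step 49. [r1c7∈{6}] nothing but 6 survives at r1c7. So r1c7=6.
Step 50. [r3c7∈{3}] r3c7 is down to just 3, so r3c7=3.
Step 51. [r8c6∈{6}] r8c6's peers cover all but 6, so r8c6=6.
Step 52. [r7c1∈{1}] nothing but 1 survives at r7c1 ⇒ r7c1=1.

Answer: 2 1 3 9 4 5 6 8 7 / 6 8 9 2 3 7 5 1 4 / 5 4 7 6 1 8 3 2 9 / 8 5 2 3 6 9 7 4 1 / 3 6 4 7 2 1 9 5 8 / 7 9 1 5 8 4 2 3 6 / 1 7 6 8 5 3 4 9 2 / 4 2 5 1 9 6 8 7 3 / 9 3 8 4 7 2 1 6 5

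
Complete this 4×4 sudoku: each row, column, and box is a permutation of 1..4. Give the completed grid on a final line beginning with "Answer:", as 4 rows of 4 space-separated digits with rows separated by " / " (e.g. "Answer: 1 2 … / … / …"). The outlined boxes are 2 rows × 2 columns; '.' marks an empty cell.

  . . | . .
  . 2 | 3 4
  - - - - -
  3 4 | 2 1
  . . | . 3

Step 1. [r2c1∈{1}] nothing but 1 survives at r2c1 ⇒ r2c1=1.
Step 2. [r1c2∈{3}] r1c2 is down to just 3, so r1c2=3.
Step 3. [r1c4∈{2}] r1c4 has the single candidate 2, so r1c4=2.
Step 4. [r1c3∈{1}] r1c3 is down to just 1. So r1c3=1.
Step 5. [r4c1∈{2}] nothing but 2 survives at r4c1, so r4c1=2.
Step 6. [r4c3∈{4}] r4c3 has the single candidate 4. So r4c3=4.
Step 7. [r1c1∈{4}] r1c1's peers cover all but 4 ⇒ r1c1=4.
Step 8. [r4c2∈{1}] r4c2 is down to just 1. So r4c2=1.

Answer: 4 3 1 2 / 1 2 3 4 / 3 4 2 1 / 2 1 4 3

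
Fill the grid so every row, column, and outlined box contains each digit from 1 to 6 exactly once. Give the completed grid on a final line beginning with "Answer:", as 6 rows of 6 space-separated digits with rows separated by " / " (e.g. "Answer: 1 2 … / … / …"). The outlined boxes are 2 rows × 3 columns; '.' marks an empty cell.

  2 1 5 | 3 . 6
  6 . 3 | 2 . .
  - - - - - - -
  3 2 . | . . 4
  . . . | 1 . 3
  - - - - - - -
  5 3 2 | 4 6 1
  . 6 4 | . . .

Step 1. [r3c5∈{5}] only 5 remains possible at r3c5 ⇒ r3c5=5.
Step 2. [r6c6∈{2,5}] in col 6, 2 fits only at r6c6, so r6c6=2.
Step 3. [r2c2∈{4}] r2c2 is down to just 4 ⇒ r2c2=4.
Step 4. [r4c3∈{6}] nothing but 6 survives at r4c3, so r4c3=6.
Step 5. [r4c1∈{4}] r4c1 has the single candidate 4. So r4c1=4.
Step 6. [r2c5∈{1}] r2c5's peers cover all but 1 ⇒ r2c5=1.
Step 7. [r6c1∈{1}] r6c1 is down to just 1. So r6c1=1.
Step 8. [r3c4∈{6}] r3c4 is down to just 6 ⇒ r3c4=6.
Step 9. [r2c6∈{5}] r2c6 has the single candidate 5, so r2c6=5.
Step 10. [r3c3∈{1}] r3c3's peers cover all but 1. So r3c3=1.
Step 11. [r6c5∈{3}] nothing but 3 survives at r6c5 ⇒ r6c5=3.
Step 12. [r4c5∈{2}] only 2 remains possible at r4c5. So r4c5=2.
Step 13. [r4c2∈{5}] only 5 remains possible at r4c2. So r4c2=5.
Step 14. [r6c4∈{5}] r6c4 has the single candidate 5 ⇒ r6c4=5.
Step 15. [r1c5∈{4}] r1c5's peers cover all but 4 ⇒ r1c5=4.

Answer: 2 1 5 3 4 6 / 6 4 3 2 1 5 / 3 2 1 6 5 4 / 4 5 6 1 2 3 / 5 3 2 4 6 1 / 1 6 4 5 3 2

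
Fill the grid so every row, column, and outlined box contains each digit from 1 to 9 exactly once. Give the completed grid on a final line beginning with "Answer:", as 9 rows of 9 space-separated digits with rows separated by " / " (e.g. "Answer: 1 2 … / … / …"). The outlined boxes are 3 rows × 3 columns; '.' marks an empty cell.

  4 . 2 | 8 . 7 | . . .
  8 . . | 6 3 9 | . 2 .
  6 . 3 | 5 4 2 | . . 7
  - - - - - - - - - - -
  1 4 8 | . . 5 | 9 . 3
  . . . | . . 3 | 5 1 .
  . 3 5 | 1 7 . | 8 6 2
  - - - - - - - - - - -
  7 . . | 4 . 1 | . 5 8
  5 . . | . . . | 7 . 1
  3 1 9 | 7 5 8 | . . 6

Step 1. [r8c8∈{3,4,9}] in box 9, 9 fits only at r8c8, so r8c8=9.
Step 2. [r7c3∈{6}] r7c3 has the single candidate 6, so r7c3=6.
Step 3. [r5c1∈{2,9}] r5c1 is the only open cell in col 1 admitting 2 ⇒ r5c1=2.
Step 4. [r4c5∈{2,6}] 6 has one home in row 4: r4c5, so r4c5=6.
Step 5. [r7c2∈{2}] only 2 remains possible at r7c2. So r7c2=2.
Step 6. [r1c9∈{5,9}] col 9 places 9 nowhere but r1c9. So r1c9=9.
Step 7. [r5c3∈{7}] r5c3 is down to just 7. So r5c3=7.
Step 8. [r3c7∈{1}] r3c7 has the single candidate 1, so r3c7=1.
Step 9. [r5c4∈{9}] r5c4's peers cover all but 9, so r5c4=9.
Step 10. [r2c7∈{4}] r2c7 is down to just 4. So r2c7=4.
Step 11. [r2c2∈{5,7}] r2c2 is the only open cell in row 2 admitting 7 ⇒ r2c2=7.
Step 12. [r7c7∈{3}] only 3 remains possible at r7c7, so r7c7=3.
Step 13. [r4c4∈{2}] r4c4's peers cover all but 2, so r4c4=2.
Step 14. [r1c8∈{3}] r1c8 has the single candidate 3, so r1c8=3.
Step 15. [r6c6∈{4}] only 4 remains possible at r6c6, so r6c6=4.
Step 16. [r8c4∈{3}] nothing but 3 survives at r8c4 ⇒ r8c4=3.
Step 17. [r2c3∈{1}] r2c3 is down to just 1, so r2c3=1.
Step 18. [r8c3∈{4}] r8c3's peers cover all but 4, so r8c3=4.
Step 19. [r1c5∈{1}] r1c5 has the single candidate 1, so r1c5=1.
Step 20. [r3c2∈{9}] r3c2's peers cover all but 9. So r3c2=9.
Step 21. [r6c1∈{9}] r6c1 has the single candidate 9, so r6c1=9.
Step 22. [r4c8∈{7}] nothing but 7 survives at r4c8, so r4c8=7.
Step 23. [r1c2∈{5}] only 5 remains possible at r1c2. So r1c2=5.
Step 24. [r8c6∈{6}] r8c6 has the single candidate 6, so r8c6=6.
Step 25. [r5c5∈{8}] r5c5 is down to just 8. So r5c5=8.
Step 26. [r9c8∈{4}] r9c8 has the single candidate 4 ⇒ r9c8=4.
Step 27. [r3c8∈{8}] only 8 remains possible at r3c8, so r3c8=8.
Step 28. [r5c2∈{6}] r5c2 is down to just 6. So r5c2=6.
Step 29. [r1c7∈{6}] r1c7's peers cover all but 6. So r1c7=6.
Step 30. [r5c9∈{4}] nothing but 4 survives at r5c9. So r5c9=4.
Step 31. [r2c9∈{5}] nothing but 5 survives at r2c9 ⇒ r2c9=5.
Step 32. [r8c2∈{8}] r8c2 is down to just 8 ⇒ r8c2=8.
Step 33. [r8c5∈{2}] r8c5's peers cover all but 2. So r8c5=2.
Step 34. [r7c5∈{9}] nothing but 9 survives at r7c5 ⇒ r7c5=9.
Step 35. [r9c7∈{2}] r9c7's peers cover all but 2, so r9c7=2.

Answer: 4 5 2 8 1 7 6 3 9 / 8 7 1 6 3 9 4 2 5 / 6 9 3 5 4 2 1 8 7 / 1 4 8 2 6 5 9 7 3 / 2 6 7 9 8 3 5 1 4 / 9 3 5 1 7 4 8 6 2 / 7 2 6 4 9 1 3 5 8 / 5 8 4 3 2 6 7 9 1 / 3 1 9 7 5 8 2 4 6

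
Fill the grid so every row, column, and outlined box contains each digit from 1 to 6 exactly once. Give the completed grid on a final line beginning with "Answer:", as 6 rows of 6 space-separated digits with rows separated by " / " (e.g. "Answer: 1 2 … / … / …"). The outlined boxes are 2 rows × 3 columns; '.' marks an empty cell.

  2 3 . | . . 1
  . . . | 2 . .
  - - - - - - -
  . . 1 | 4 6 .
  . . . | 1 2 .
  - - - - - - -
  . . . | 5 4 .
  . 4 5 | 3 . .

Step 1. [r2c6∈{3,4,5,6}] in col 6, 4 fits only at r2c6. So r2c6=4.
Step 2. [r2c3∈{6}] r2c3 has the single candidate 6 ⇒ r2c3=6.
Step 3. [r4c1∈{3,4,5,6}] in col 1, 4 fits only at r4c1, so r4c1=4.
Step 4. [r5c3∈{2,3}] in col 3, 2 fits only at r5c3. So r5c3=2.
Step 5. [r5c6∈{6}] r5c6 has the single candidate 6, so r5c6=6.
Step 6. [r5c2∈{1}] only 1 remains possible at r5c2. So r5c2=1.
Step 7. [r2c2∈{5}] only 5 remains possible at r2c2 ⇒ r2c2=5.
Step 8. [r4c6∈{3,5}] row 4 places 5 nowhere but r4c6 ⇒ r4c6=5.
Step 9. [r3c1∈{3,5}] 5 has one home in row 3: r3c1, so r3c1=5.
Step 10. [r3c2∈{2}] r3c2 is down to just 2 ⇒ r3c2=2.
Step 11. [r5c1∈{3}] r5c1 is down to just 3. So r5c1=3.
Step 12. [r1c4∈{6}] nothing but 6 survives at r1c4, so r1c4=6.
Step 13. [r6c5∈{1}] r6c5 is down to just 1. So r6c5=1.
Step 14. [r4c2∈{6}] r4c2 has the single candidate 6, so r4c2=6.
Step 15. [r1c5∈{5}] r1c5's peers cover all but 5 ⇒ r1c5=5.
Step 16. [r3c6∈{3}] r3c6's peers cover all but 3, so r3c6=3.
Step 17. [r1c3∈{4}] r1c3 has the single candidate 4 ⇒ r1c3=4.
Step 18. [r2c5∈{3}] r2c5 has the single candidate 3 ⇒ r2c5=3.
Step 19. [r4c3∈{3}] r4c3 has the single candidate 3, so r4c3=3.
Step 20. [r6c1∈{6}] only 6 remains possible at r6c1, so r6c1=6.
Step 21. [r6c6∈{2}] r6c6 has the single candidate 2 ⇒ r6c6=2.
Step 22. [r2c1∈{1}] only 1 remains possible at r2c1. So r2c1=1.

Answer: 2 3 4 6 5 1 / 1 5 6 2 3 4 / 5 2 1 4 6 3 / 4 6 3 1 2 5 / 3 1 2 5 4 6 / 6 4 5 3 1 2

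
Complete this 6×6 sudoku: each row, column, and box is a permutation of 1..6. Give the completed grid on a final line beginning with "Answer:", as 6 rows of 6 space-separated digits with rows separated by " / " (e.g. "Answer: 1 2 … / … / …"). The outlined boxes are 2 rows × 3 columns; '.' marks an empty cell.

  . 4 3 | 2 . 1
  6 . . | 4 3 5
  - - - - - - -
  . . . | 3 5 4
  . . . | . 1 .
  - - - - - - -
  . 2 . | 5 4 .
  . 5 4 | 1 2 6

Step 1. [r2c3∈{1,2}] across row 2, 2 lands solely at r2c3 ⇒ r2c3=2.
Step 2. [r5c3∈{1,6}] across row 5, 6 lands solely at r5c3. So r5c3=6.
Step 3. [r4c1∈{2,3,4,5}] r4c1 is the only open cell in row 4 admitting 4, so r4c1=4.
Step 4. [r3c2∈{1,6}] across row 3, 6 lands solely at r3c2, so r3c2=6.
Step 5. [r5c1∈{1,3}] row 5 places 1 nowhere but r5c1. So r5c1=1.
Step 6. [r3c3∈{1}] nothing but 1 survives at r3c3. So r3c3=1.
Step 7. [r4c3∈{5}] r4c3 has the single candidate 5, so r4c3=5.
Step 8. [r6c1∈{3}] nothing but 3 survives at r6c1, so r6c1=3.
Step 9. [r4c4∈{6}] r4c4 has the single candidate 6 ⇒ r4c4=6.
Step 10. [r4c2∈{3}] nothing but 3 survives at r4c2. So r4c2=3.
Step 11. [r2c2∈{1}] only 1 remains possible at r2c2 ⇒ r2c2=1.
Step 12. [r1c5∈{6}] only 6 remains possible at r1c5 ⇒ r1c5=6.
Step 13. [r5c6∈{3}] r5c6's peers cover all but 3 ⇒ r5c6=3.
Step 14. [r4c6∈{2}] only 2 remains possible at r4c6 ⇒ r4c6=2.
Step 15. [r1c1∈{5}] r1c1 is down to just 5, so r1c1=5.
Step 16. [r3c1∈{2}] r3c1 is down to just 2, so r3c1=2.

Answer: 5 4 3 2 6 1 / 6 1 2 4 3 5 / 2 6 1 3 5 4 / 4 3 5 6 1 2 / 1 2 6 5 4 3 / 3 5 4 1 2 6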